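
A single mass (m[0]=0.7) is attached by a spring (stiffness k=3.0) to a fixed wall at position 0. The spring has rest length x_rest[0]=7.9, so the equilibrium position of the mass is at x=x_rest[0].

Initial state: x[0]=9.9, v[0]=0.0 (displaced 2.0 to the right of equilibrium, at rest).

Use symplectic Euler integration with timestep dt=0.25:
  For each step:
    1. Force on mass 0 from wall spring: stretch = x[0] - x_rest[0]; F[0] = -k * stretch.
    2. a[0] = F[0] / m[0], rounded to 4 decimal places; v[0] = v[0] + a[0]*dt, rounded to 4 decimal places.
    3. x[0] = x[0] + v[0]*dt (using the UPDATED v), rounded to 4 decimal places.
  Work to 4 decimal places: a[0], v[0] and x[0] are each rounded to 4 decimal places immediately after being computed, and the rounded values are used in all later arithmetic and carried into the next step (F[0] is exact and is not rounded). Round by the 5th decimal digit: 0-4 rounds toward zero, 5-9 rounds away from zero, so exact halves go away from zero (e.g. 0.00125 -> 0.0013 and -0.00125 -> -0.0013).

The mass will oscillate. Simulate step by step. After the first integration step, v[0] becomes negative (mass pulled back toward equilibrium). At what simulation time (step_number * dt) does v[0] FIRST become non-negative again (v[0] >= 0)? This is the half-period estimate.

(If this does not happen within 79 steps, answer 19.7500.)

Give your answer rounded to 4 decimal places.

Answer: 1.7500

Derivation:
Step 0: x=[9.9000] v=[0.0000]
Step 1: x=[9.3643] v=[-2.1429]
Step 2: x=[8.4364] v=[-3.7118]
Step 3: x=[7.3648] v=[-4.2865]
Step 4: x=[6.4365] v=[-3.7131]
Step 5: x=[5.9002] v=[-2.1451]
Step 6: x=[5.8996] v=[-0.0025]
Step 7: x=[6.4348] v=[2.1408]
First v>=0 after going negative at step 7, time=1.7500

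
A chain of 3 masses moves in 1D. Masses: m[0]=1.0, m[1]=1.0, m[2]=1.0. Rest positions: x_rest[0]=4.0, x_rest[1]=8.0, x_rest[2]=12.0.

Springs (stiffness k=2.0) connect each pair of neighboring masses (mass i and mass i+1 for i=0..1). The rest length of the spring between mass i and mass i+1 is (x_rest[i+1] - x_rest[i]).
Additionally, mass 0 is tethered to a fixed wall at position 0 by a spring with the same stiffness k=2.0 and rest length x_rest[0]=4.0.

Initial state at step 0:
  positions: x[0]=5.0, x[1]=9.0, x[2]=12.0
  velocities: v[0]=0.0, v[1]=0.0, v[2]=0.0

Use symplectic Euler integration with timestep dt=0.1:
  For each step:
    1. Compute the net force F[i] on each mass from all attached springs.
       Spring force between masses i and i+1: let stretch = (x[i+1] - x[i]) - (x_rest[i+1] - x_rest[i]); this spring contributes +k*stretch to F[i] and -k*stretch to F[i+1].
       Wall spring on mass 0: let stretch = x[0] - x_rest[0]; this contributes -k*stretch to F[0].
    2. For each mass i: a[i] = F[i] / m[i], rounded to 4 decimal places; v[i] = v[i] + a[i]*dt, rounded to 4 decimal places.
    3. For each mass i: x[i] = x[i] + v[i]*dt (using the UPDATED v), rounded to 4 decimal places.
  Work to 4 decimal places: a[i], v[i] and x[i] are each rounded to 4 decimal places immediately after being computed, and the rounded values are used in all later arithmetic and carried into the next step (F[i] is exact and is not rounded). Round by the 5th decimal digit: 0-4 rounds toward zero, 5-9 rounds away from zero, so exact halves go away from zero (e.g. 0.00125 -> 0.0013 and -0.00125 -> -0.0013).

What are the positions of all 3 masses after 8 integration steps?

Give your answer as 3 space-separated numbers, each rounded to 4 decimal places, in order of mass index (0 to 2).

Answer: 4.3637 8.4306 12.5661

Derivation:
Step 0: x=[5.0000 9.0000 12.0000] v=[0.0000 0.0000 0.0000]
Step 1: x=[4.9800 8.9800 12.0200] v=[-0.2000 -0.2000 0.2000]
Step 2: x=[4.9404 8.9408 12.0592] v=[-0.3960 -0.3920 0.3920]
Step 3: x=[4.8820 8.8840 12.1160] v=[-0.5840 -0.5684 0.5683]
Step 4: x=[4.8060 8.8118 12.1882] v=[-0.7600 -0.7224 0.7219]
Step 5: x=[4.7140 8.7270 12.2729] v=[-0.9200 -0.8483 0.8466]
Step 6: x=[4.6080 8.6328 12.3666] v=[-1.0602 -0.9417 0.9374]
Step 7: x=[4.4903 8.5328 12.4657] v=[-1.1768 -0.9999 0.9906]
Step 8: x=[4.3637 8.4306 12.5661] v=[-1.2664 -1.0218 1.0040]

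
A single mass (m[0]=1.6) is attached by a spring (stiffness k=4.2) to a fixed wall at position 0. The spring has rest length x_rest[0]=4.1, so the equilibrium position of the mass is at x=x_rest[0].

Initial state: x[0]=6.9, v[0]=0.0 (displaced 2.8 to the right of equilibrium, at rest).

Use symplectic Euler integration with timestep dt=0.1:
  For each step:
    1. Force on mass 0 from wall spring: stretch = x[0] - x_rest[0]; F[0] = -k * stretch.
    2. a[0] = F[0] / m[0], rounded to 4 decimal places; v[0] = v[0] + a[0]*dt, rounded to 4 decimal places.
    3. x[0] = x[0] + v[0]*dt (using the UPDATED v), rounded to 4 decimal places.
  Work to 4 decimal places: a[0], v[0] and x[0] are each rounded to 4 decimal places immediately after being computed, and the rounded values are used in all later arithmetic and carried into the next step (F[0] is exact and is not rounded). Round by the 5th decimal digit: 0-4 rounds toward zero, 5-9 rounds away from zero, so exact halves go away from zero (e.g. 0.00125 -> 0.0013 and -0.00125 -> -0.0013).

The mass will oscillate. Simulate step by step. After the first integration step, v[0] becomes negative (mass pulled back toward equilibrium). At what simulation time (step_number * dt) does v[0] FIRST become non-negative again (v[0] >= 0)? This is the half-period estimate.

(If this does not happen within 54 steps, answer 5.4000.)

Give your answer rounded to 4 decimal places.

Answer: 2.0000

Derivation:
Step 0: x=[6.9000] v=[0.0000]
Step 1: x=[6.8265] v=[-0.7350]
Step 2: x=[6.6814] v=[-1.4507]
Step 3: x=[6.4686] v=[-2.1283]
Step 4: x=[6.1936] v=[-2.7501]
Step 5: x=[5.8636] v=[-3.2997]
Step 6: x=[5.4873] v=[-3.7627]
Step 7: x=[5.0746] v=[-4.1269]
Step 8: x=[4.6363] v=[-4.3827]
Step 9: x=[4.1840] v=[-4.5235]
Step 10: x=[3.7294] v=[-4.5456]
Step 11: x=[3.2846] v=[-4.4483]
Step 12: x=[2.8612] v=[-4.2343]
Step 13: x=[2.4703] v=[-3.9091]
Step 14: x=[2.1222] v=[-3.4813]
Step 15: x=[1.8260] v=[-2.9621]
Step 16: x=[1.5895] v=[-2.3652]
Step 17: x=[1.4189] v=[-1.7062]
Step 18: x=[1.3187] v=[-1.0024]
Step 19: x=[1.2915] v=[-0.2723]
Step 20: x=[1.3380] v=[0.4649]
First v>=0 after going negative at step 20, time=2.0000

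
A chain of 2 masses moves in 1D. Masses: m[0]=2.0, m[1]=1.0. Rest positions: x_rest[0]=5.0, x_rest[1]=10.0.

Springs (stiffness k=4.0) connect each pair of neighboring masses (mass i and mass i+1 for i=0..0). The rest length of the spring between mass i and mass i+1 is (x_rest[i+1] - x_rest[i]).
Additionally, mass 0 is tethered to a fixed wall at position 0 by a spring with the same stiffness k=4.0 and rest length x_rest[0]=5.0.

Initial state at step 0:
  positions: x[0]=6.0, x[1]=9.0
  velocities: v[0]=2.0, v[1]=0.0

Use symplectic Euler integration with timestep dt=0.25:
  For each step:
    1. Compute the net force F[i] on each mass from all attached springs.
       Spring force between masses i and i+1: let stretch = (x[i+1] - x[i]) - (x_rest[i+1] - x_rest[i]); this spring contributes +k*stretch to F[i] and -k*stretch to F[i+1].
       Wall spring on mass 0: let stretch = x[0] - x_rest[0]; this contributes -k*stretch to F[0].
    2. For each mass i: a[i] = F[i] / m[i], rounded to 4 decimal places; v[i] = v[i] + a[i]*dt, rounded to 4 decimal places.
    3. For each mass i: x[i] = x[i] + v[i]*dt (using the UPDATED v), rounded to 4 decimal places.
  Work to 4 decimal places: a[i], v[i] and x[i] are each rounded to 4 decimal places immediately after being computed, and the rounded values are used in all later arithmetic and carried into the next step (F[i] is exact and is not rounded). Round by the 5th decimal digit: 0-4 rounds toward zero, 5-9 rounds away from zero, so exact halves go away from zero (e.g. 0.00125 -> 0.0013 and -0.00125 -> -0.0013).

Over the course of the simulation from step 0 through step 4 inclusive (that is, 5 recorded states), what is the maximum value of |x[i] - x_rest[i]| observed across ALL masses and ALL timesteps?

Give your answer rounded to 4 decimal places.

Answer: 2.2374

Derivation:
Step 0: x=[6.0000 9.0000] v=[2.0000 0.0000]
Step 1: x=[6.1250 9.5000] v=[0.5000 2.0000]
Step 2: x=[5.9063 10.4063] v=[-0.8750 3.6250]
Step 3: x=[5.5118 11.4376] v=[-1.5782 4.1250]
Step 4: x=[5.1690 12.2374] v=[-1.3712 3.1992]
Max displacement = 2.2374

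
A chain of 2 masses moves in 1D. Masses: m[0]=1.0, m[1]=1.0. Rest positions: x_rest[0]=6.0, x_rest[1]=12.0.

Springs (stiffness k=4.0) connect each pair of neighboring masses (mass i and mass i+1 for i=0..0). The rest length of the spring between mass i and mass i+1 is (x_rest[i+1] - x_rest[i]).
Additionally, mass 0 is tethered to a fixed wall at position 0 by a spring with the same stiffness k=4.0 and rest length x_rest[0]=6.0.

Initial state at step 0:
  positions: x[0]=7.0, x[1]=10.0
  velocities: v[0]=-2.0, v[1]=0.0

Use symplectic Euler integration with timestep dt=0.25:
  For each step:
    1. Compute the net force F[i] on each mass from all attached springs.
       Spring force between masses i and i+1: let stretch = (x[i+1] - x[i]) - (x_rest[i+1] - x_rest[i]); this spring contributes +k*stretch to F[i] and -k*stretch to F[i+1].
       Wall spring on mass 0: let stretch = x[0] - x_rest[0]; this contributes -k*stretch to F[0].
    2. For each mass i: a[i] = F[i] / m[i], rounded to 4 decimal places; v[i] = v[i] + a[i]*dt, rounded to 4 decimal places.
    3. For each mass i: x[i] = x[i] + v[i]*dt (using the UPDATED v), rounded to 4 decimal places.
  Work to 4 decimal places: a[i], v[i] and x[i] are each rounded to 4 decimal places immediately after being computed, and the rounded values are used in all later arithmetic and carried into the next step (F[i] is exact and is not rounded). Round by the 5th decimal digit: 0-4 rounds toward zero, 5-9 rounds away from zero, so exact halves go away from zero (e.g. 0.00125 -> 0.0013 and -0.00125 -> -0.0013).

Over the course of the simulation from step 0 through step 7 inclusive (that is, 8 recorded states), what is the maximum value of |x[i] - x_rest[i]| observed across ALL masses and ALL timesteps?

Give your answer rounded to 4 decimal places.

Answer: 2.6719

Derivation:
Step 0: x=[7.0000 10.0000] v=[-2.0000 0.0000]
Step 1: x=[5.5000 10.7500] v=[-6.0000 3.0000]
Step 2: x=[3.9375 11.6875] v=[-6.2500 3.7500]
Step 3: x=[3.3281 12.1875] v=[-2.4375 2.0000]
Step 4: x=[4.1016 11.9727] v=[3.0938 -0.8594]
Step 5: x=[5.8174 11.2901] v=[6.8633 -2.7305]
Step 6: x=[7.4471 10.7393] v=[6.5186 -2.2032]
Step 7: x=[8.0380 10.8655] v=[2.3637 0.5046]
Max displacement = 2.6719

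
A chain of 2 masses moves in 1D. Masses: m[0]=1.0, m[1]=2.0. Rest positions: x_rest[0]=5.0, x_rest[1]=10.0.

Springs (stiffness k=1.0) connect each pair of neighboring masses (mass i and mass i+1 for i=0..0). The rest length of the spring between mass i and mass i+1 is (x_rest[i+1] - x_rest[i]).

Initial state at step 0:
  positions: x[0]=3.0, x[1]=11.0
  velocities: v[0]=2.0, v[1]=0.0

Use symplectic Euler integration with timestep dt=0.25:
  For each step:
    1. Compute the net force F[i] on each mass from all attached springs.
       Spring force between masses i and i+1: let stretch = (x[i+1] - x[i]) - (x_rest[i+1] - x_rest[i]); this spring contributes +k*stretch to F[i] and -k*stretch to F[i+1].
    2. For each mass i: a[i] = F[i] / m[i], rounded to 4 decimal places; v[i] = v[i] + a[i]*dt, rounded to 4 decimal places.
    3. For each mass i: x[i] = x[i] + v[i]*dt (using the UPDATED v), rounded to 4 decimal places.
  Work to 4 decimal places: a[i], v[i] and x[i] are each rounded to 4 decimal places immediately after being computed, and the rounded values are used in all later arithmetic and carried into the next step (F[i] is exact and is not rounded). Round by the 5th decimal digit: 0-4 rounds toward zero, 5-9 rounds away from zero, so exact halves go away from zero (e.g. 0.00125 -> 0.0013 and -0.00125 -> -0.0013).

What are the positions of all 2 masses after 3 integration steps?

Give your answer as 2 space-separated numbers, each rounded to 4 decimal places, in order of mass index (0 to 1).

Step 0: x=[3.0000 11.0000] v=[2.0000 0.0000]
Step 1: x=[3.6875 10.9063] v=[2.7500 -0.3750]
Step 2: x=[4.5137 10.7432] v=[3.3047 -0.6524]
Step 3: x=[5.4167 10.5417] v=[3.6121 -0.8061]

Answer: 5.4167 10.5417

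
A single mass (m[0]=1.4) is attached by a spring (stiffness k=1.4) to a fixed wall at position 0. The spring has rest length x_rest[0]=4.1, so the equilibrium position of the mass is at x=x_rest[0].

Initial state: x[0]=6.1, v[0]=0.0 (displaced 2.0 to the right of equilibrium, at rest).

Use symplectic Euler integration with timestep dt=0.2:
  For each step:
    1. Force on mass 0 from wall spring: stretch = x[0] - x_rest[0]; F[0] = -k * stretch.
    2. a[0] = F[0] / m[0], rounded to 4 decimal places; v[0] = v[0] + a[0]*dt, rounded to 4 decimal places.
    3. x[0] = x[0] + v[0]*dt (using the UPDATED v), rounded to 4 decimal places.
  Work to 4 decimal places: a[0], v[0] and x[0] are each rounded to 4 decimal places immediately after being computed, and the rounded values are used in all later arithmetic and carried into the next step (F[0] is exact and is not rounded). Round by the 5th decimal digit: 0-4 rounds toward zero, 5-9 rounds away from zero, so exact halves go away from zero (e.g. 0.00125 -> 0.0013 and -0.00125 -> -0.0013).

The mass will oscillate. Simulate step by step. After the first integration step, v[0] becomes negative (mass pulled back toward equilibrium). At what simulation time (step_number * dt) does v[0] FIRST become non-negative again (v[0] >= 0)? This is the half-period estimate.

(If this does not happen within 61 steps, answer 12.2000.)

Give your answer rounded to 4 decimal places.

Step 0: x=[6.1000] v=[0.0000]
Step 1: x=[6.0200] v=[-0.4000]
Step 2: x=[5.8632] v=[-0.7840]
Step 3: x=[5.6359] v=[-1.1366]
Step 4: x=[5.3471] v=[-1.4438]
Step 5: x=[5.0085] v=[-1.6932]
Step 6: x=[4.6335] v=[-1.8749]
Step 7: x=[4.2372] v=[-1.9816]
Step 8: x=[3.8354] v=[-2.0090]
Step 9: x=[3.4442] v=[-1.9561]
Step 10: x=[3.0792] v=[-1.8249]
Step 11: x=[2.7551] v=[-1.6207]
Step 12: x=[2.4848] v=[-1.3517]
Step 13: x=[2.2791] v=[-1.0287]
Step 14: x=[2.1462] v=[-0.6645]
Step 15: x=[2.0915] v=[-0.2737]
Step 16: x=[2.1171] v=[0.1280]
First v>=0 after going negative at step 16, time=3.2000

Answer: 3.2000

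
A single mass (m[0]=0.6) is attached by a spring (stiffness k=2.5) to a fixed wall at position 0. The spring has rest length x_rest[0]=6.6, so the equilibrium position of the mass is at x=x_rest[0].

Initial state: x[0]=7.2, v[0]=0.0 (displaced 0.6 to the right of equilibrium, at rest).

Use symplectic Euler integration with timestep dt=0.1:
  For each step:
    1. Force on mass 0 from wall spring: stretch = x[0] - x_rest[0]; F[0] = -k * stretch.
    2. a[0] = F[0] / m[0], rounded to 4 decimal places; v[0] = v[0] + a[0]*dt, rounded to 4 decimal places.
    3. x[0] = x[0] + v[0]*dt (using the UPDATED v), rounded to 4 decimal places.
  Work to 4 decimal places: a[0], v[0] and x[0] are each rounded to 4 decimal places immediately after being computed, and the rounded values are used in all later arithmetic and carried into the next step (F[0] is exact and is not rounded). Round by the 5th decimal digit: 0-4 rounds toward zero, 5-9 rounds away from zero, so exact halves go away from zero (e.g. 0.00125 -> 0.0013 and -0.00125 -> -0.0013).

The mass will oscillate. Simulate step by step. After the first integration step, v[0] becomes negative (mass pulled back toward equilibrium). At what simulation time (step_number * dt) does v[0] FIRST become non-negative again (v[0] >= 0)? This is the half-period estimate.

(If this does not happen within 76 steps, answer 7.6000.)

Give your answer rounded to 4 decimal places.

Step 0: x=[7.2000] v=[0.0000]
Step 1: x=[7.1750] v=[-0.2500]
Step 2: x=[7.1260] v=[-0.4896]
Step 3: x=[7.0551] v=[-0.7088]
Step 4: x=[6.9653] v=[-0.8984]
Step 5: x=[6.8602] v=[-1.0506]
Step 6: x=[6.7443] v=[-1.1590]
Step 7: x=[6.6224] v=[-1.2191]
Step 8: x=[6.4996] v=[-1.2284]
Step 9: x=[6.3809] v=[-1.1866]
Step 10: x=[6.2714] v=[-1.0953]
Step 11: x=[6.1756] v=[-0.9584]
Step 12: x=[6.0974] v=[-0.7816]
Step 13: x=[6.0402] v=[-0.5722]
Step 14: x=[6.0063] v=[-0.3390]
Step 15: x=[5.9971] v=[-0.0916]
Step 16: x=[6.0131] v=[0.1596]
First v>=0 after going negative at step 16, time=1.6000

Answer: 1.6000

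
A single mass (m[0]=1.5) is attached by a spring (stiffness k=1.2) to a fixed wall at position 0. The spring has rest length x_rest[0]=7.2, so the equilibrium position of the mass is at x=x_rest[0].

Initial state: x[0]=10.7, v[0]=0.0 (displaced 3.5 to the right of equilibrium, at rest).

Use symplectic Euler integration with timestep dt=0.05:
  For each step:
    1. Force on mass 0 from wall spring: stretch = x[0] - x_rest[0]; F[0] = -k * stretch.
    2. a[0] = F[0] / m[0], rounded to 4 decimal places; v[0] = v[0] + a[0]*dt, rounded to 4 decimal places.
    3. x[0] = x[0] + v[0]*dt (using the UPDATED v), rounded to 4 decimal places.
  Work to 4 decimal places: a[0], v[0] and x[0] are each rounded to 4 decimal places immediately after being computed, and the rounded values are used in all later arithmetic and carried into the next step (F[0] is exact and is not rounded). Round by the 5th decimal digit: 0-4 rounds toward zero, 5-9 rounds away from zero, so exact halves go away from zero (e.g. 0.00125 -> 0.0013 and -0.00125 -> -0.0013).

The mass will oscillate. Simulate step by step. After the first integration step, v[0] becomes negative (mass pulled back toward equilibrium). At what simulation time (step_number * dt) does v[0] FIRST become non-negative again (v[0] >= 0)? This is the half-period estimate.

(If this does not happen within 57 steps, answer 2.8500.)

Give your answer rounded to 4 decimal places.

Answer: 2.8500

Derivation:
Step 0: x=[10.7000] v=[0.0000]
Step 1: x=[10.6930] v=[-0.1400]
Step 2: x=[10.6790] v=[-0.2797]
Step 3: x=[10.6581] v=[-0.4189]
Step 4: x=[10.6302] v=[-0.5572]
Step 5: x=[10.5955] v=[-0.6944]
Step 6: x=[10.5540] v=[-0.8302]
Step 7: x=[10.5058] v=[-0.9644]
Step 8: x=[10.4510] v=[-1.0966]
Step 9: x=[10.3897] v=[-1.2266]
Step 10: x=[10.3220] v=[-1.3542]
Step 11: x=[10.2480] v=[-1.4791]
Step 12: x=[10.1680] v=[-1.6010]
Step 13: x=[10.0820] v=[-1.7197]
Step 14: x=[9.9903] v=[-1.8350]
Step 15: x=[9.8930] v=[-1.9466]
Step 16: x=[9.7903] v=[-2.0543]
Step 17: x=[9.6824] v=[-2.1579]
Step 18: x=[9.5695] v=[-2.2572]
Step 19: x=[9.4519] v=[-2.3520]
Step 20: x=[9.3298] v=[-2.4421]
Step 21: x=[9.2034] v=[-2.5273]
Step 22: x=[9.0730] v=[-2.6074]
Step 23: x=[8.9389] v=[-2.6823]
Step 24: x=[8.8013] v=[-2.7519]
Step 25: x=[8.6605] v=[-2.8160]
Step 26: x=[8.5168] v=[-2.8744]
Step 27: x=[8.3704] v=[-2.9271]
Step 28: x=[8.2217] v=[-2.9739]
Step 29: x=[8.0710] v=[-3.0148]
Step 30: x=[7.9185] v=[-3.0496]
Step 31: x=[7.7646] v=[-3.0783]
Step 32: x=[7.6096] v=[-3.1009]
Step 33: x=[7.4537] v=[-3.1173]
Step 34: x=[7.2973] v=[-3.1275]
Step 35: x=[7.1407] v=[-3.1314]
Step 36: x=[6.9843] v=[-3.1290]
Step 37: x=[6.8283] v=[-3.1204]
Step 38: x=[6.6730] v=[-3.1055]
Step 39: x=[6.5188] v=[-3.0844]
Step 40: x=[6.3659] v=[-3.0572]
Step 41: x=[6.2147] v=[-3.0238]
Step 42: x=[6.0655] v=[-2.9844]
Step 43: x=[5.9186] v=[-2.9390]
Step 44: x=[5.7742] v=[-2.8877]
Step 45: x=[5.6327] v=[-2.8307]
Step 46: x=[5.4943] v=[-2.7680]
Step 47: x=[5.3593] v=[-2.6998]
Step 48: x=[5.2280] v=[-2.6262]
Step 49: x=[5.1006] v=[-2.5473]
Step 50: x=[4.9774] v=[-2.4633]
Step 51: x=[4.8587] v=[-2.3744]
Step 52: x=[4.7447] v=[-2.2808]
Step 53: x=[4.6356] v=[-2.1826]
Step 54: x=[4.5316] v=[-2.0800]
Step 55: x=[4.4329] v=[-1.9733]
Step 56: x=[4.3398] v=[-1.8626]
Step 57: x=[4.2524] v=[-1.7482]
v[0] did not become non-negative within 57 steps; using fallback time=2.8500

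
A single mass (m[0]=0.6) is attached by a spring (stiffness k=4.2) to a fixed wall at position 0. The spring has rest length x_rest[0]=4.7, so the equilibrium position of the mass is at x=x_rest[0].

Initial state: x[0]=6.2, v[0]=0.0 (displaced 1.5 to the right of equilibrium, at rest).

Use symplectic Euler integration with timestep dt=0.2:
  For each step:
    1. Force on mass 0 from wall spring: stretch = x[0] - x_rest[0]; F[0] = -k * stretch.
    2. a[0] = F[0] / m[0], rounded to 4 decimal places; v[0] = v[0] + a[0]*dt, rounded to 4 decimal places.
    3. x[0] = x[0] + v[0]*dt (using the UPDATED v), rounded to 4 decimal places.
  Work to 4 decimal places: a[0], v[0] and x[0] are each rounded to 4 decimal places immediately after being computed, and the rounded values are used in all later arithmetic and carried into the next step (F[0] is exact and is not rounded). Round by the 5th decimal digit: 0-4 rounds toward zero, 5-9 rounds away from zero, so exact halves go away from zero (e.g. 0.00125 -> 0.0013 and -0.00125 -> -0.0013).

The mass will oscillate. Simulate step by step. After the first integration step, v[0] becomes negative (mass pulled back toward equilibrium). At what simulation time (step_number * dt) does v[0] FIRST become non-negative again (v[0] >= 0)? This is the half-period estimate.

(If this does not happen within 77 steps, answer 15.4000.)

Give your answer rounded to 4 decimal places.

Step 0: x=[6.2000] v=[0.0000]
Step 1: x=[5.7800] v=[-2.1000]
Step 2: x=[5.0576] v=[-3.6120]
Step 3: x=[4.2351] v=[-4.1126]
Step 4: x=[3.5428] v=[-3.4617]
Step 5: x=[3.1745] v=[-1.8416]
Step 6: x=[3.2333] v=[0.2941]
First v>=0 after going negative at step 6, time=1.2000

Answer: 1.2000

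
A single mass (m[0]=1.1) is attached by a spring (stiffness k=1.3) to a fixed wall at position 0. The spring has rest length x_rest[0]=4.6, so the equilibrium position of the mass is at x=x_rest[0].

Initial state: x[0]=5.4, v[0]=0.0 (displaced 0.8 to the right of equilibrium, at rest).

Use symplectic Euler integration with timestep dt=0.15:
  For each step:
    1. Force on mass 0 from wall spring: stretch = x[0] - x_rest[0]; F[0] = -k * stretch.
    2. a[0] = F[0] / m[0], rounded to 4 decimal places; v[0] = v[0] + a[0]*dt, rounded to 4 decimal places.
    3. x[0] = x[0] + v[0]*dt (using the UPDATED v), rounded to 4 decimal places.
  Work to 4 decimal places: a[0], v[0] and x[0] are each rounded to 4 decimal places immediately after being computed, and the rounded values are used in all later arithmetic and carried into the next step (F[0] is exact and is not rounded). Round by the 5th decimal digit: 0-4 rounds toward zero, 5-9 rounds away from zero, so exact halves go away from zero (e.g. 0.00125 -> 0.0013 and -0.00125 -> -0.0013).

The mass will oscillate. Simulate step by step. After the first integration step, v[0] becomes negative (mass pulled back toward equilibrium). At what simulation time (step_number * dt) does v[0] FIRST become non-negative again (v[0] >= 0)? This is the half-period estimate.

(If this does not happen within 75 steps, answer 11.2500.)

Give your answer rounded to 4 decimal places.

Step 0: x=[5.4000] v=[0.0000]
Step 1: x=[5.3787] v=[-0.1418]
Step 2: x=[5.3367] v=[-0.2798]
Step 3: x=[5.2751] v=[-0.4104]
Step 4: x=[5.1956] v=[-0.5301]
Step 5: x=[5.1002] v=[-0.6357]
Step 6: x=[4.9915] v=[-0.7244]
Step 7: x=[4.8724] v=[-0.7938]
Step 8: x=[4.7461] v=[-0.8421]
Step 9: x=[4.6159] v=[-0.8680]
Step 10: x=[4.4853] v=[-0.8708]
Step 11: x=[4.3577] v=[-0.8505]
Step 12: x=[4.2366] v=[-0.8075]
Step 13: x=[4.1251] v=[-0.7431]
Step 14: x=[4.0263] v=[-0.6589]
Step 15: x=[3.9427] v=[-0.5572]
Step 16: x=[3.8766] v=[-0.4407]
Step 17: x=[3.8297] v=[-0.3125]
Step 18: x=[3.8033] v=[-0.1759]
Step 19: x=[3.7981] v=[-0.0347]
Step 20: x=[3.8142] v=[0.1075]
First v>=0 after going negative at step 20, time=3.0000

Answer: 3.0000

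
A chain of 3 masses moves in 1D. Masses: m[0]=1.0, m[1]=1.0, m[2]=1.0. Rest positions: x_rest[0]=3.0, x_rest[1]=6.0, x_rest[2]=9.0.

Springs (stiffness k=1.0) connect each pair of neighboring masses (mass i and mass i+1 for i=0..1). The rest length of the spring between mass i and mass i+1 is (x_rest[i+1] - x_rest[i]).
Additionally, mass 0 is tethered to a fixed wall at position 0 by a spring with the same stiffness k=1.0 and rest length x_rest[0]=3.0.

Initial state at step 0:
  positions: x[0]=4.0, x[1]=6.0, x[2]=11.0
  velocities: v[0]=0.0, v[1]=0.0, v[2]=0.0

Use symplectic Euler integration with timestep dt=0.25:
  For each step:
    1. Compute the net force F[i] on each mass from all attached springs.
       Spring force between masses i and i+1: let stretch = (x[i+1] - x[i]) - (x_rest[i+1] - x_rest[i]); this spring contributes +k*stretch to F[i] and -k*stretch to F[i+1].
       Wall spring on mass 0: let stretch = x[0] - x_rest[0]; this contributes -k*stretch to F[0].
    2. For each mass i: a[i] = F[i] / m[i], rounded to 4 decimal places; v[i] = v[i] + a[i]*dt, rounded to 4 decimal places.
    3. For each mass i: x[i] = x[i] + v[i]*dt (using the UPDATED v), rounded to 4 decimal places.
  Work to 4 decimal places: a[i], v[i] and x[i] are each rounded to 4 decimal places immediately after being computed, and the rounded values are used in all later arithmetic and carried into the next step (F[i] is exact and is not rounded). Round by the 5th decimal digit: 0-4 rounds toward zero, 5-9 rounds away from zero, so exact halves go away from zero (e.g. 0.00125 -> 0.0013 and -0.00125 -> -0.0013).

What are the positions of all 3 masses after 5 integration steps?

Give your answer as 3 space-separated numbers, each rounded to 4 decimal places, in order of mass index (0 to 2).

Answer: 2.9288 7.6504 9.7124

Derivation:
Step 0: x=[4.0000 6.0000 11.0000] v=[0.0000 0.0000 0.0000]
Step 1: x=[3.8750 6.1875 10.8750] v=[-0.5000 0.7500 -0.5000]
Step 2: x=[3.6524 6.5235 10.6445] v=[-0.8906 1.3438 -0.9219]
Step 3: x=[3.3809 6.9376 10.3440] v=[-1.0859 1.6563 -1.2022]
Step 4: x=[3.1204 7.3423 10.0181] v=[-1.0420 1.6187 -1.3038]
Step 5: x=[2.9288 7.6504 9.7124] v=[-0.7666 1.2322 -1.2228]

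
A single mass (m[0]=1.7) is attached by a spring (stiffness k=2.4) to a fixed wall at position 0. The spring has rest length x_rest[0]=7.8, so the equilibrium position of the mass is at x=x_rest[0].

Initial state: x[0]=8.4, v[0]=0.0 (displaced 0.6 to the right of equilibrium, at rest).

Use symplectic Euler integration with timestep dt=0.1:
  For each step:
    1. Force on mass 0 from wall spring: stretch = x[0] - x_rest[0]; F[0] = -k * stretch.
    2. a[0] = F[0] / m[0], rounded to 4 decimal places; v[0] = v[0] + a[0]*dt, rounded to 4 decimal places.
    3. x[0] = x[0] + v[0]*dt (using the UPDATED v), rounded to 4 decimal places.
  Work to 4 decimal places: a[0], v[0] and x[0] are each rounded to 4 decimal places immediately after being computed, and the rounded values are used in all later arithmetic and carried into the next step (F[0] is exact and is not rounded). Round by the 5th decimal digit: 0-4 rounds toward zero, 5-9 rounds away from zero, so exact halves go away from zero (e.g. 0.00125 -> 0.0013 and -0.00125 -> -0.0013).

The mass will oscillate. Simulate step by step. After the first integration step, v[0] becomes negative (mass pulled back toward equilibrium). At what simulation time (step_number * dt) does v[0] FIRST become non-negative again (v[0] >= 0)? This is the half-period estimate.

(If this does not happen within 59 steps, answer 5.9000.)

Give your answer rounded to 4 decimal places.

Step 0: x=[8.4000] v=[0.0000]
Step 1: x=[8.3915] v=[-0.0847]
Step 2: x=[8.3747] v=[-0.1682]
Step 3: x=[8.3498] v=[-0.2493]
Step 4: x=[8.3171] v=[-0.3269]
Step 5: x=[8.2771] v=[-0.3999]
Step 6: x=[8.2304] v=[-0.4673]
Step 7: x=[8.1776] v=[-0.5281]
Step 8: x=[8.1195] v=[-0.5814]
Step 9: x=[8.0569] v=[-0.6265]
Step 10: x=[7.9906] v=[-0.6628]
Step 11: x=[7.9216] v=[-0.6897]
Step 12: x=[7.8509] v=[-0.7069]
Step 13: x=[7.7795] v=[-0.7141]
Step 14: x=[7.7084] v=[-0.7112]
Step 15: x=[7.6386] v=[-0.6983]
Step 16: x=[7.5711] v=[-0.6755]
Step 17: x=[7.5068] v=[-0.6432]
Step 18: x=[7.4466] v=[-0.6018]
Step 19: x=[7.3914] v=[-0.5519]
Step 20: x=[7.3420] v=[-0.4942]
Step 21: x=[7.2991] v=[-0.4295]
Step 22: x=[7.2632] v=[-0.3588]
Step 23: x=[7.2349] v=[-0.2830]
Step 24: x=[7.2146] v=[-0.2032]
Step 25: x=[7.2025] v=[-0.1206]
Step 26: x=[7.1989] v=[-0.0363]
Step 27: x=[7.2038] v=[0.0486]
First v>=0 after going negative at step 27, time=2.7000

Answer: 2.7000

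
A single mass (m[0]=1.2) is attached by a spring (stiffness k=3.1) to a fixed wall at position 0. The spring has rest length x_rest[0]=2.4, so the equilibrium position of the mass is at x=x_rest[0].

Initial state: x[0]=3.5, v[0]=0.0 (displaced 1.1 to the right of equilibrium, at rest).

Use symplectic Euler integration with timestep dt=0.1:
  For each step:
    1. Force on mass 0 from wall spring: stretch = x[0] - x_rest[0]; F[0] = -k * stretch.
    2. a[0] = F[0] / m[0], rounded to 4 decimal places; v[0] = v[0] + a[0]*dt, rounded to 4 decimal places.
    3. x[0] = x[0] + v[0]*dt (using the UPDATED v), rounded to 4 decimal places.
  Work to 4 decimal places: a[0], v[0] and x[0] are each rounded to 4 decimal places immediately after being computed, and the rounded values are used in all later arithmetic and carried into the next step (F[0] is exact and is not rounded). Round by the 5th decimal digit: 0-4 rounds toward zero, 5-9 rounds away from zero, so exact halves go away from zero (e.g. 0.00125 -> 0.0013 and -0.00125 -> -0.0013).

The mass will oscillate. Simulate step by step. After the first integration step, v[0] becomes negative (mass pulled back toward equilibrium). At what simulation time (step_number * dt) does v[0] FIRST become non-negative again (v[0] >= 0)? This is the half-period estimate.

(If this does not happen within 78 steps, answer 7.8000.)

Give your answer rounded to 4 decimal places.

Step 0: x=[3.5000] v=[0.0000]
Step 1: x=[3.4716] v=[-0.2842]
Step 2: x=[3.4155] v=[-0.5610]
Step 3: x=[3.3332] v=[-0.8233]
Step 4: x=[3.2268] v=[-1.0644]
Step 5: x=[3.0990] v=[-1.2780]
Step 6: x=[2.9531] v=[-1.4586]
Step 7: x=[2.7930] v=[-1.6015]
Step 8: x=[2.6227] v=[-1.7030]
Step 9: x=[2.4467] v=[-1.7605]
Step 10: x=[2.2694] v=[-1.7726]
Step 11: x=[2.0955] v=[-1.7389]
Step 12: x=[1.9295] v=[-1.6602]
Step 13: x=[1.7756] v=[-1.5387]
Step 14: x=[1.6379] v=[-1.3774]
Step 15: x=[1.5199] v=[-1.1805]
Step 16: x=[1.4246] v=[-0.9531]
Step 17: x=[1.3545] v=[-0.7011]
Step 18: x=[1.3114] v=[-0.4310]
Step 19: x=[1.2964] v=[-0.1498]
Step 20: x=[1.3099] v=[0.1353]
First v>=0 after going negative at step 20, time=2.0000

Answer: 2.0000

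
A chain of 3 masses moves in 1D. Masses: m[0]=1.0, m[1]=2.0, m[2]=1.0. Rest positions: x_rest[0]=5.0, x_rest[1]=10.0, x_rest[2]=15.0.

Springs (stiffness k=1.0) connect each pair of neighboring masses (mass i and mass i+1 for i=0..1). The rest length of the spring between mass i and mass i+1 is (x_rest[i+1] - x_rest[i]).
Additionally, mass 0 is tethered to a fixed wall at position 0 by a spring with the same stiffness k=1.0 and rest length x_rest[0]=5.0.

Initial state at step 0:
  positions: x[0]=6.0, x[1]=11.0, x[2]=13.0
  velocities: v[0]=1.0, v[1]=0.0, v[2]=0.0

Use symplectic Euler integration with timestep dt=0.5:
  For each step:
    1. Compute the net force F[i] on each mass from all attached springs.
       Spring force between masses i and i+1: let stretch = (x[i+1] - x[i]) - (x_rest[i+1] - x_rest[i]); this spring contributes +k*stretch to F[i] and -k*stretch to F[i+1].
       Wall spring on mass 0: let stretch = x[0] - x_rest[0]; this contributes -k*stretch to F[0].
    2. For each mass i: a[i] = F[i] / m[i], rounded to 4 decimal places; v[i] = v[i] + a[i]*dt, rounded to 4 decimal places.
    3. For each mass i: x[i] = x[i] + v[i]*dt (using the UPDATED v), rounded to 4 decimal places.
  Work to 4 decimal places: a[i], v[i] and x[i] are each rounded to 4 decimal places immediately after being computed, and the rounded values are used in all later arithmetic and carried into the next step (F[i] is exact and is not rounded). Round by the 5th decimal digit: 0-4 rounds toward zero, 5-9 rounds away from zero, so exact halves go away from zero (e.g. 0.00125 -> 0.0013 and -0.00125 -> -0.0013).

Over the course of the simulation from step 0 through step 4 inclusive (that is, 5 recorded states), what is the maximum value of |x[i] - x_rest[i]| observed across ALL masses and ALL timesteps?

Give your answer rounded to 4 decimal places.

Step 0: x=[6.0000 11.0000 13.0000] v=[1.0000 0.0000 0.0000]
Step 1: x=[6.2500 10.6250 13.7500] v=[0.5000 -0.7500 1.5000]
Step 2: x=[6.0313 10.0938 14.9688] v=[-0.4375 -1.0625 2.4375]
Step 3: x=[5.3204 9.6641 16.2188] v=[-1.4219 -0.8594 2.5000]
Step 4: x=[4.3653 9.5108 17.0802] v=[-1.9103 -0.3067 1.7227]
Max displacement = 2.0802

Answer: 2.0802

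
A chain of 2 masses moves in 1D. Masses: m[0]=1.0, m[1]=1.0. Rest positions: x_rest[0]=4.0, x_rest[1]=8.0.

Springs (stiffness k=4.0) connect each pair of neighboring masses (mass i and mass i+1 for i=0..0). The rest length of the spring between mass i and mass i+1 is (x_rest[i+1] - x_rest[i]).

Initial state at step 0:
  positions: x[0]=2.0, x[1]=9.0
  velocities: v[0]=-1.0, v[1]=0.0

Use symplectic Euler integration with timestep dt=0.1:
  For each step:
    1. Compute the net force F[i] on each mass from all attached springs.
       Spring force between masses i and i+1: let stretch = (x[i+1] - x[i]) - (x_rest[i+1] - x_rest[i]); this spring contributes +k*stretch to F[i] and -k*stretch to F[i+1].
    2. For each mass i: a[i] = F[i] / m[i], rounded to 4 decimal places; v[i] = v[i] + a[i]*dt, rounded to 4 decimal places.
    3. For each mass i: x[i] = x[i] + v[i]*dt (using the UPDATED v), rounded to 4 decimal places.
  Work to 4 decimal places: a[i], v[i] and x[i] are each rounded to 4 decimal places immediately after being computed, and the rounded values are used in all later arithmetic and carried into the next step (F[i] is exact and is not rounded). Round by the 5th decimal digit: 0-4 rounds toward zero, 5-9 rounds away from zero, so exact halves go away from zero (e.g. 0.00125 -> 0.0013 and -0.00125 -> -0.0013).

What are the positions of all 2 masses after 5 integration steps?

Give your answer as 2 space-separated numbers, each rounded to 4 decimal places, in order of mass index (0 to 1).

Step 0: x=[2.0000 9.0000] v=[-1.0000 0.0000]
Step 1: x=[2.0200 8.8800] v=[0.2000 -1.2000]
Step 2: x=[2.1544 8.6456] v=[1.3440 -2.3440]
Step 3: x=[2.3885 8.3116] v=[2.3405 -3.3405]
Step 4: x=[2.6995 7.9006] v=[3.1097 -4.1097]
Step 5: x=[3.0585 7.4416] v=[3.5901 -4.5901]

Answer: 3.0585 7.4416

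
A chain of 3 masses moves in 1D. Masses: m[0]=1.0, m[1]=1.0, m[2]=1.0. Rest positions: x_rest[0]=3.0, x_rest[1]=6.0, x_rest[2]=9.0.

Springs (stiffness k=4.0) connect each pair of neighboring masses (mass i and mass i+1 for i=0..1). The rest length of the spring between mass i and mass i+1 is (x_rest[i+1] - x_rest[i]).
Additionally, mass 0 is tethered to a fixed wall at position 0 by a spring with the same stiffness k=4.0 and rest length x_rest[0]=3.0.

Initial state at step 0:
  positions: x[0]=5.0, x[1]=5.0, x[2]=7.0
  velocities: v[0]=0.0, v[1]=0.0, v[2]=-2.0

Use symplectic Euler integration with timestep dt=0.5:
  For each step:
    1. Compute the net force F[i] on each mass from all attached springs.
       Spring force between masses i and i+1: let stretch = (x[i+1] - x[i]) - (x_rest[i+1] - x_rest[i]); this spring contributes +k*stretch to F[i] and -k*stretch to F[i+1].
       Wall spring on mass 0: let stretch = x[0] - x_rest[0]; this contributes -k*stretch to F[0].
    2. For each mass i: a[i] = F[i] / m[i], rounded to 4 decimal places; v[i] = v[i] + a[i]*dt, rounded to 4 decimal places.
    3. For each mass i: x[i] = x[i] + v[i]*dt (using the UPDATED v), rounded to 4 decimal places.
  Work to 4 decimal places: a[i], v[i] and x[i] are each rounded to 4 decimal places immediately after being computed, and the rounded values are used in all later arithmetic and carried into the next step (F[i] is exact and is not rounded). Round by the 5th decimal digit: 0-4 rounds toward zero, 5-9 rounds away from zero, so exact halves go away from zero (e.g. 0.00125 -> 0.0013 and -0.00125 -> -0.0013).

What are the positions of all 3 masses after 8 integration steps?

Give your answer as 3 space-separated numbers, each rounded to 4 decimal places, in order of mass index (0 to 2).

Answer: 6.0000 5.0000 11.0000

Derivation:
Step 0: x=[5.0000 5.0000 7.0000] v=[0.0000 0.0000 -2.0000]
Step 1: x=[0.0000 7.0000 7.0000] v=[-10.0000 4.0000 0.0000]
Step 2: x=[2.0000 2.0000 10.0000] v=[4.0000 -10.0000 6.0000]
Step 3: x=[2.0000 5.0000 8.0000] v=[0.0000 6.0000 -4.0000]
Step 4: x=[3.0000 8.0000 6.0000] v=[2.0000 6.0000 -4.0000]
Step 5: x=[6.0000 4.0000 9.0000] v=[6.0000 -8.0000 6.0000]
Step 6: x=[1.0000 7.0000 10.0000] v=[-10.0000 6.0000 2.0000]
Step 7: x=[1.0000 7.0000 11.0000] v=[0.0000 0.0000 2.0000]
Step 8: x=[6.0000 5.0000 11.0000] v=[10.0000 -4.0000 0.0000]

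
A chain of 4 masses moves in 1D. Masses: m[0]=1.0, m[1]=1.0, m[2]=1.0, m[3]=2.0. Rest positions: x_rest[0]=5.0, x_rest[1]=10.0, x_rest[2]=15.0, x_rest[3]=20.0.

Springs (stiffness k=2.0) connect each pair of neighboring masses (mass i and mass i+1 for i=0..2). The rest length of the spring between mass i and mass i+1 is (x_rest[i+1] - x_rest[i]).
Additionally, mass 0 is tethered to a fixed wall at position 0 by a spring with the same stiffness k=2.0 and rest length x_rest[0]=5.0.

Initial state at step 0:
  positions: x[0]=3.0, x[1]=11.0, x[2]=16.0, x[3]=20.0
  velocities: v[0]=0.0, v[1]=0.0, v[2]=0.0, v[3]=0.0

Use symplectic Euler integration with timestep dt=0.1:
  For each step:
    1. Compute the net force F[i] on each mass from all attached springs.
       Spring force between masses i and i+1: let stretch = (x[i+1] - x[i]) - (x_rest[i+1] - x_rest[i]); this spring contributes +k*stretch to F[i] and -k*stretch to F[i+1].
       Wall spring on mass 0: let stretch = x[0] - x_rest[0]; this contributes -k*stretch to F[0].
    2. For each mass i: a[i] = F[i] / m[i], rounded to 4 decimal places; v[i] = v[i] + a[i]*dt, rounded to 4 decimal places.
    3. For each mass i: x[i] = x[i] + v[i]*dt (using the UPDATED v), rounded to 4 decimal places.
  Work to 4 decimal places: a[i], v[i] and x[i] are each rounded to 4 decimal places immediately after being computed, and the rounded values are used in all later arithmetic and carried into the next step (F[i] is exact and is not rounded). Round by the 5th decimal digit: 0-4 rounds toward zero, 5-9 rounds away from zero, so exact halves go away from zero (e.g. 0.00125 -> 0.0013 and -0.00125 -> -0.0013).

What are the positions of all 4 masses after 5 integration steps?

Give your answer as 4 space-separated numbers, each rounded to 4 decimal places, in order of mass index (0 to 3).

Step 0: x=[3.0000 11.0000 16.0000 20.0000] v=[0.0000 0.0000 0.0000 0.0000]
Step 1: x=[3.1000 10.9400 15.9800 20.0100] v=[1.0000 -0.6000 -0.2000 0.1000]
Step 2: x=[3.2948 10.8240 15.9398 20.0297] v=[1.9480 -1.1600 -0.4020 0.1970]
Step 3: x=[3.5743 10.6597 15.8791 20.0585] v=[2.7949 -1.6427 -0.6072 0.2880]
Step 4: x=[3.9240 10.4581 15.7976 20.0955] v=[3.4971 -2.0159 -0.8152 0.3701]
Step 5: x=[4.3259 10.2326 15.6953 20.1395] v=[4.0191 -2.2548 -1.0235 0.4403]

Answer: 4.3259 10.2326 15.6953 20.1395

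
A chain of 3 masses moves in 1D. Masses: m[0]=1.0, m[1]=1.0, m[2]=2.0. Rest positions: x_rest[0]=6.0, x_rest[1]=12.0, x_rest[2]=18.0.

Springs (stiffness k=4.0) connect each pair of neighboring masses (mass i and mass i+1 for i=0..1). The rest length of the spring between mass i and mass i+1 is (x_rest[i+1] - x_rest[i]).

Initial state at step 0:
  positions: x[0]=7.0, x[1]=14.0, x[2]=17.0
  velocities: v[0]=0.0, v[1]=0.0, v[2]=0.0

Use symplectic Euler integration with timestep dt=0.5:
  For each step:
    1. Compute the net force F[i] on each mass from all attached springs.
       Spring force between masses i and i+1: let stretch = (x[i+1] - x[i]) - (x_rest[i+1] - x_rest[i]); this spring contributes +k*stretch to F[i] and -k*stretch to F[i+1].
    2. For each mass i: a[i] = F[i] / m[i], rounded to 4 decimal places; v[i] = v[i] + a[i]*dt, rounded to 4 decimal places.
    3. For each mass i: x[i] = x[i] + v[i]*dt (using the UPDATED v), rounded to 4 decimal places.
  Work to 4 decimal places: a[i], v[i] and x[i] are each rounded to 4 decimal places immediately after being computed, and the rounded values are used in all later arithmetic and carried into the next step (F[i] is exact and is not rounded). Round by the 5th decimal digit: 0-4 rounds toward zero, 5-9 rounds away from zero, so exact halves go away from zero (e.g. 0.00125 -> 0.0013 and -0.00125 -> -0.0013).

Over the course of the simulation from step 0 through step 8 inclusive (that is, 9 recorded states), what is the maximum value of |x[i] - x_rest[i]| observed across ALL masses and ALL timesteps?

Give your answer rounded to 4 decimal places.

Answer: 2.9688

Derivation:
Step 0: x=[7.0000 14.0000 17.0000] v=[0.0000 0.0000 0.0000]
Step 1: x=[8.0000 10.0000 18.5000] v=[2.0000 -8.0000 3.0000]
Step 2: x=[5.0000 12.5000 18.7500] v=[-6.0000 5.0000 0.5000]
Step 3: x=[3.5000 13.7500 18.8750] v=[-3.0000 2.5000 0.2500]
Step 4: x=[6.2500 9.8750 19.4375] v=[5.5000 -7.7500 1.1250]
Step 5: x=[6.6250 11.9375 18.2188] v=[0.7500 4.1250 -2.4375]
Step 6: x=[6.3125 14.9688 16.8594] v=[-0.6250 6.0626 -2.7188]
Step 7: x=[8.6563 11.2344 17.5547] v=[4.6876 -7.4688 1.3906]
Step 8: x=[7.5782 11.2422 18.0899] v=[-2.1562 0.0156 1.0703]
Max displacement = 2.9688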